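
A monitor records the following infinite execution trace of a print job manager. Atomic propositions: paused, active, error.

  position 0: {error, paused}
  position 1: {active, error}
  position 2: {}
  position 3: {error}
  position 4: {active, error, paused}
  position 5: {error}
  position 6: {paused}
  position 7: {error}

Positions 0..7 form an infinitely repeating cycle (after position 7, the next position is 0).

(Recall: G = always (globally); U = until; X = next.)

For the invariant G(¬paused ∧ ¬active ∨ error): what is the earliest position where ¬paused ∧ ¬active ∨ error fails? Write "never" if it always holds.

6

Check ¬paused ∧ ¬active ∨ error at each position in order: 0 ✓, 1 ✓, 2 ✓, 3 ✓, 4 ✓, 5 ✓.
At position 6 the labels are {paused}, so ¬paused ∧ ¬active ∨ error is false there. This is the first violation.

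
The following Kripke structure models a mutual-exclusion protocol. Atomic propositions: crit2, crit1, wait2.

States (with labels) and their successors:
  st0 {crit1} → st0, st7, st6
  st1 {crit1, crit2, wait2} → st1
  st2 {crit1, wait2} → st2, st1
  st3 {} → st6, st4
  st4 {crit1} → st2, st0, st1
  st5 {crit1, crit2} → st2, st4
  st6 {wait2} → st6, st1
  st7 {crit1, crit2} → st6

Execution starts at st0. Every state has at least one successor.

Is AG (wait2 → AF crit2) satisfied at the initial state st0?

Does not hold

States satisfying wait2 → AF crit2: {st0, st1, st3, st4, st5, st7}.
States satisfying AG (wait2 → AF crit2): {st1}.
st6 is reachable from st0 and violates wait2 → AF crit2, so AG fails at st0.
st0 ∉ Sat(AG (wait2 → AF crit2)).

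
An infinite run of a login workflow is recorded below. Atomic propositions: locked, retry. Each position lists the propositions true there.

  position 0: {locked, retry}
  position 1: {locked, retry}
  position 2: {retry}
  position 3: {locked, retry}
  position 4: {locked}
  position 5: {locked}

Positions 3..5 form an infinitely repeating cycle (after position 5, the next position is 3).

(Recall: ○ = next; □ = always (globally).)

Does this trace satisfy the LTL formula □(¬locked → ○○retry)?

No

¬locked → ○○retry must hold at every position from 0 onward. It fails at position 2, so □(¬locked → ○○retry) is false.
Positions where ¬locked holds: 2.
Check ○○retry at each: 2→fails.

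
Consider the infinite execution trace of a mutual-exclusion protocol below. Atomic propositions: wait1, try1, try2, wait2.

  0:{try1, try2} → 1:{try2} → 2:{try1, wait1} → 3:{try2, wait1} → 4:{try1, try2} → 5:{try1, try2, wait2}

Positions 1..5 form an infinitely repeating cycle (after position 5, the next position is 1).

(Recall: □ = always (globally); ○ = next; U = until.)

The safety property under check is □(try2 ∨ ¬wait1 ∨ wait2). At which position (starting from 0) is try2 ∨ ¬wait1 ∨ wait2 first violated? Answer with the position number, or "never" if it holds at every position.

2

Check try2 ∨ ¬wait1 ∨ wait2 at each position in order: 0 ✓, 1 ✓.
At position 2 the labels are {try1, wait1}, so try2 ∨ ¬wait1 ∨ wait2 is false there. This is the first violation.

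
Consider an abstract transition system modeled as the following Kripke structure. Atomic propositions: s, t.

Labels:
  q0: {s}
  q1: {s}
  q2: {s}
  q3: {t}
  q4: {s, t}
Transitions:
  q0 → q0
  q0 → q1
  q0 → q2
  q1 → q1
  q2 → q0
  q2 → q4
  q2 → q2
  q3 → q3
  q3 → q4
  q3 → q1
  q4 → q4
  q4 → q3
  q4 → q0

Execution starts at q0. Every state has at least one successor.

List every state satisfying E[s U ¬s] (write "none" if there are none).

{q0, q2, q3, q4}

States satisfying s: {q0, q1, q2, q4}.
States satisfying ¬s: {q3}.
States satisfying E[s U ¬s]: {q0, q2, q3, q4}.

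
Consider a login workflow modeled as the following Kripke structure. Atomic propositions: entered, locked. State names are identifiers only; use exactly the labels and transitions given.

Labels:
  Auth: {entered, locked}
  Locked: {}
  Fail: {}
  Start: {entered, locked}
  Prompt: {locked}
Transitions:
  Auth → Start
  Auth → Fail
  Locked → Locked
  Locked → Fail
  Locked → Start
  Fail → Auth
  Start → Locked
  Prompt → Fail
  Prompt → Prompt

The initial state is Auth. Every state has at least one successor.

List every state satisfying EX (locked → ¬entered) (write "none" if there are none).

{Auth, Locked, Start, Prompt}

States satisfying locked → ¬entered: {Locked, Fail, Prompt}.
States satisfying EX (locked → ¬entered): {Auth, Locked, Start, Prompt}.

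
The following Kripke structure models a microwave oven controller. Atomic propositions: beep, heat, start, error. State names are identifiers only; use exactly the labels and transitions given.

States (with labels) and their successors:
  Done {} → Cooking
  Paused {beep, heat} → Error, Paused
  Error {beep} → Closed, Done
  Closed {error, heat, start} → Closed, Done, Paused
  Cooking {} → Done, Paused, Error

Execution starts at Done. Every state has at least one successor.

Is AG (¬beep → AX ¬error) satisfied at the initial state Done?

No

States satisfying ¬beep → AX ¬error: {Done, Paused, Error, Cooking}.
States satisfying AG (¬beep → AX ¬error): ∅.
Closed is reachable from Done and violates ¬beep → AX ¬error, so AG fails at Done.
Done ∉ Sat(AG (¬beep → AX ¬error)).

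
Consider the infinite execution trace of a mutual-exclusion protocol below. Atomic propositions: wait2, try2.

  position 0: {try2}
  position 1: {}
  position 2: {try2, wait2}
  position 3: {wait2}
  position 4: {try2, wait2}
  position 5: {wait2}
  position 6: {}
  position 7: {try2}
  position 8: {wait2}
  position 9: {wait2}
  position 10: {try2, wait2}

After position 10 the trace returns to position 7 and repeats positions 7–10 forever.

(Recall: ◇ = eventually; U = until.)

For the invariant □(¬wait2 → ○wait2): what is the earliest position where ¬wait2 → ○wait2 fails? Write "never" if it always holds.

At position 0 the labels are {try2} and the next position 1 has {}, so ¬wait2 → ○wait2 is false there. This is the first violation.

0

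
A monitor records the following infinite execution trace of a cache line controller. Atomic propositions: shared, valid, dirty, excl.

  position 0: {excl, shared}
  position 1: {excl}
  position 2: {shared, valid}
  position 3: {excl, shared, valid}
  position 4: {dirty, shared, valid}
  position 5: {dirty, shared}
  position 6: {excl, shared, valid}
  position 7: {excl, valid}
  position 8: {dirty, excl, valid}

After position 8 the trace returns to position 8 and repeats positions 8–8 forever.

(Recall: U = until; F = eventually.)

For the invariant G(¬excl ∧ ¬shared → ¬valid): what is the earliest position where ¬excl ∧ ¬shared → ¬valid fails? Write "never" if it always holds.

¬excl ∧ ¬shared → ¬valid holds at every position 0..8, and those are all the positions the trace ever visits, so the invariant G(¬excl ∧ ¬shared → ¬valid) is never violated.

never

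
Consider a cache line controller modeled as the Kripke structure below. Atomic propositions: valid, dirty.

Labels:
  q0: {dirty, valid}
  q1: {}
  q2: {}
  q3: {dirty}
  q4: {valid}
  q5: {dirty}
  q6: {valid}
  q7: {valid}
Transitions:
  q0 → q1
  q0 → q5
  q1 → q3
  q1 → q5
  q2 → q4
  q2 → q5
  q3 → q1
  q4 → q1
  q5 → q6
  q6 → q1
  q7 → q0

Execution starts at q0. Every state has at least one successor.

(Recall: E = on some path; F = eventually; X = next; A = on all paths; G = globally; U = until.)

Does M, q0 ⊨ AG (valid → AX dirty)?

States satisfying valid → AX dirty: {q1, q2, q3, q5, q7}.
States satisfying AG (valid → AX dirty): ∅.
q0 is reachable from q0 and violates valid → AX dirty, so AG fails at q0.
q0 ∉ Sat(AG (valid → AX dirty)).

Does not hold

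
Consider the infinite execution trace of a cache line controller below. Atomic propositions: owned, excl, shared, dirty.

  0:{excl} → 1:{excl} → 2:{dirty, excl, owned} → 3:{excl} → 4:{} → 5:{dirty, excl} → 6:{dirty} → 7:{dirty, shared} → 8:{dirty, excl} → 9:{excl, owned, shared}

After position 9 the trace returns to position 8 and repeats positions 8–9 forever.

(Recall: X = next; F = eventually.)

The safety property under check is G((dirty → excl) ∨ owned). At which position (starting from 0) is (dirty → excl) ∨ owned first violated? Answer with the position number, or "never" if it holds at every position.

Check (dirty → excl) ∨ owned at each position in order: 0 ✓, 1 ✓, 2 ✓, 3 ✓, 4 ✓, 5 ✓.
At position 6 the labels are {dirty}, so (dirty → excl) ∨ owned is false there. This is the first violation.

6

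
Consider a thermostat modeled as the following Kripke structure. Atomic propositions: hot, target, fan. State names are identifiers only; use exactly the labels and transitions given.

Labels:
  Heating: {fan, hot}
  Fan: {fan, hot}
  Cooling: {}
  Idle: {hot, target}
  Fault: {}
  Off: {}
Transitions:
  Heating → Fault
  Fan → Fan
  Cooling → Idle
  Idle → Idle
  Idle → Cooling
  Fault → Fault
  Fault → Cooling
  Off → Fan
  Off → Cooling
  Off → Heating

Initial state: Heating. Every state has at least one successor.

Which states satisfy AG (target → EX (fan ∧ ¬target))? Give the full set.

{Fan}

States satisfying target → EX (fan ∧ ¬target): {Heating, Fan, Cooling, Fault, Off}.
States satisfying AG (target → EX (fan ∧ ¬target)): {Fan}.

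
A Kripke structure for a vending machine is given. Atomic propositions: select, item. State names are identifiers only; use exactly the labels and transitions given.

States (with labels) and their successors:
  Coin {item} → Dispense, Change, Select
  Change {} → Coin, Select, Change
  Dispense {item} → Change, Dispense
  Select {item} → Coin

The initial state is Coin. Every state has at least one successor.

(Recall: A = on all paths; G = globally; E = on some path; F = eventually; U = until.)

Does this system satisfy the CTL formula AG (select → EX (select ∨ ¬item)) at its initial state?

States satisfying select → EX (select ∨ ¬item): {Coin, Change, Dispense, Select}.
States satisfying AG (select → EX (select ∨ ¬item)): {Coin, Change, Dispense, Select}.
Every state reachable from Coin satisfies select → EX (select ∨ ¬item).
Coin ∈ Sat(AG (select → EX (select ∨ ¬item))).

Holds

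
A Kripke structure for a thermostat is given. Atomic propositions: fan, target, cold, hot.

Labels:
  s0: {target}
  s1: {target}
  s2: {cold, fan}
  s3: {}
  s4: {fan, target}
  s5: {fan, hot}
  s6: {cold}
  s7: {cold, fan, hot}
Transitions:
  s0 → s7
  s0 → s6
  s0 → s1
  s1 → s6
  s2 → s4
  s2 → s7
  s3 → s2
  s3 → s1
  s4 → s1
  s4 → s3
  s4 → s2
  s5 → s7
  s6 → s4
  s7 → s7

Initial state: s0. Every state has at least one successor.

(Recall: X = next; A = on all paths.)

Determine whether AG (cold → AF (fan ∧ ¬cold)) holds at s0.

States satisfying cold → AF (fan ∧ ¬cold): {s0, s1, s3, s4, s5, s6}.
States satisfying AG (cold → AF (fan ∧ ¬cold)): ∅.
s2 is reachable from s0 and violates cold → AF (fan ∧ ¬cold), so AG fails at s0.
s0 ∉ Sat(AG (cold → AF (fan ∧ ¬cold))).

No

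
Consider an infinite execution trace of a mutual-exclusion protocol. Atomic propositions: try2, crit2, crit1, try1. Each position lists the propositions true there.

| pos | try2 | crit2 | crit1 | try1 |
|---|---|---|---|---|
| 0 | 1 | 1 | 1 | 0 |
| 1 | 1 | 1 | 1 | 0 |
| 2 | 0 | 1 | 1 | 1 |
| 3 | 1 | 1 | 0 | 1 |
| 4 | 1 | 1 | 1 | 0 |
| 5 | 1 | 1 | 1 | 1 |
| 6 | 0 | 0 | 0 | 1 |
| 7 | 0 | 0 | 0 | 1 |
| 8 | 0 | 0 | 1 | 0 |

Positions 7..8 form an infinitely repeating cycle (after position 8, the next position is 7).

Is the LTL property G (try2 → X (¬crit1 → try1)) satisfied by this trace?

Yes

try2 → X (¬crit1 → try1) holds at every position 0..8, and those are all positions ever visited, so G (try2 → X (¬crit1 → try1)) holds.
Positions where try2 holds: 0, 1, 3, 4, 5.
Check X (¬crit1 → try1) at each: 0→ok, 1→ok, 3→ok, 4→ok, 5→ok.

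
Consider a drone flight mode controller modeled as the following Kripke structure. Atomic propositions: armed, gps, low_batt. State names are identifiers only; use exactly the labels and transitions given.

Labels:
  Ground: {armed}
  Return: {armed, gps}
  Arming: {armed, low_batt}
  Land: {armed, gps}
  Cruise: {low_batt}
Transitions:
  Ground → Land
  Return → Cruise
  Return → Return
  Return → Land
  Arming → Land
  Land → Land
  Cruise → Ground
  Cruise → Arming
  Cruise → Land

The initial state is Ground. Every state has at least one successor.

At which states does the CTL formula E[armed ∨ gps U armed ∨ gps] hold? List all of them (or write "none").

States satisfying armed ∨ gps: {Ground, Return, Arming, Land}.
States satisfying E[armed ∨ gps U armed ∨ gps]: {Ground, Return, Arming, Land}.

{Ground, Return, Arming, Land}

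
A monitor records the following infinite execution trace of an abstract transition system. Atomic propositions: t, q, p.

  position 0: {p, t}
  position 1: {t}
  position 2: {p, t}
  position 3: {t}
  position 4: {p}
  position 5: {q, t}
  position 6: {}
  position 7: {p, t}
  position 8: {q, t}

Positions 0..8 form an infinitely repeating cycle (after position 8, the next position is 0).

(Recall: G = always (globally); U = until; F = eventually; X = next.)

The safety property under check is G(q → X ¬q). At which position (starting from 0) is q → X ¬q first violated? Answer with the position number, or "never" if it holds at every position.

never

q → X ¬q holds at every position 0..8, and those are all the positions the trace ever visits, so the invariant G(q → X ¬q) is never violated.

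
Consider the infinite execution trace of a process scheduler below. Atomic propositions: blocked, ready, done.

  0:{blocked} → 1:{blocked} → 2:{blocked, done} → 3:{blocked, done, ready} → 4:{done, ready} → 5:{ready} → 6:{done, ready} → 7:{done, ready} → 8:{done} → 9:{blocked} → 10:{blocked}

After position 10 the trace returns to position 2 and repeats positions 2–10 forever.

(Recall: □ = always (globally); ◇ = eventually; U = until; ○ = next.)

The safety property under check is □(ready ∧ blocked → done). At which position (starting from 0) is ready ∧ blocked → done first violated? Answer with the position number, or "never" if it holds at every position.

never

ready ∧ blocked → done holds at every position 0..10, and those are all the positions the trace ever visits, so the invariant □(ready ∧ blocked → done) is never violated.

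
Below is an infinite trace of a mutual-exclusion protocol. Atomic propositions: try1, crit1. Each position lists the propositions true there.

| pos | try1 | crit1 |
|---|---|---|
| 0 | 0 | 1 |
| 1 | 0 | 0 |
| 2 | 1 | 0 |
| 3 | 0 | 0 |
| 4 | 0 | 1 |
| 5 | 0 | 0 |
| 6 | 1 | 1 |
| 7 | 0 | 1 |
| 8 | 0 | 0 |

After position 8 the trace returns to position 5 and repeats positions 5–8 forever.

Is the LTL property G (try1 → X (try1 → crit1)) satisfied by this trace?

try1 → X (try1 → crit1) holds at every position 0..8, and those are all positions ever visited, so G (try1 → X (try1 → crit1)) holds.
Positions where try1 holds: 2, 6.
Check X (try1 → crit1) at each: 2→ok, 6→ok.

Yes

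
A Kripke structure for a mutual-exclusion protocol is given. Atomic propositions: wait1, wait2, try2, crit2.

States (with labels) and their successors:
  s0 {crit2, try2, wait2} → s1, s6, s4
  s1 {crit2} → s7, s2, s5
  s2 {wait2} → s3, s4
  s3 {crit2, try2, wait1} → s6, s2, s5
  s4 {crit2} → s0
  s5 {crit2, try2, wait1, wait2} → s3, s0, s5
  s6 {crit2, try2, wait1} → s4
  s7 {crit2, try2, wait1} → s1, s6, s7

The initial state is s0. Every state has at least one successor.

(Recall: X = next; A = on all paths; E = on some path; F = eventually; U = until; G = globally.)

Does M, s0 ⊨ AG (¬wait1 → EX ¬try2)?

States satisfying ¬wait1 → EX ¬try2: {s0, s1, s2, s3, s5, s6, s7}.
States satisfying AG (¬wait1 → EX ¬try2): ∅.
s4 is reachable from s0 and violates ¬wait1 → EX ¬try2, so AG fails at s0.
s0 ∉ Sat(AG (¬wait1 → EX ¬try2)).

No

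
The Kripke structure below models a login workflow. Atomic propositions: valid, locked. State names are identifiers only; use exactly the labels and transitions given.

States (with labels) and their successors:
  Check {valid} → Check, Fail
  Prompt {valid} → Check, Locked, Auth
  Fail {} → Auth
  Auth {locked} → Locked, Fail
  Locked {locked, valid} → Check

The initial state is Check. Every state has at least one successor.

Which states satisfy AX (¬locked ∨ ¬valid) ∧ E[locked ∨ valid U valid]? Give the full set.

States satisfying ¬locked ∨ ¬valid: {Check, Prompt, Fail, Auth}.
States satisfying AX (¬locked ∨ ¬valid): {Check, Fail, Locked}.
States satisfying locked ∨ valid: {Check, Prompt, Auth, Locked}.
States satisfying valid: {Check, Prompt, Locked}.
States satisfying E[locked ∨ valid U valid]: {Check, Prompt, Auth, Locked}.
States satisfying AX (¬locked ∨ ¬valid) ∧ E[locked ∨ valid U valid]: {Check, Locked}.

{Check, Locked}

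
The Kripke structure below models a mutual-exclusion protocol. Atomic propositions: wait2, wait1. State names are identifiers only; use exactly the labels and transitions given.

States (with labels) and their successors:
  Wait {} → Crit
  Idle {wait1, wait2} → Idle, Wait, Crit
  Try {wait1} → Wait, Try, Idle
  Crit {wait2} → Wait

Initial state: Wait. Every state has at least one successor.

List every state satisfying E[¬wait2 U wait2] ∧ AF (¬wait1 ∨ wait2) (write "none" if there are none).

States satisfying ¬wait2: {Wait, Try}.
States satisfying wait2: {Idle, Crit}.
States satisfying E[¬wait2 U wait2]: {Wait, Idle, Try, Crit}.
States satisfying ¬wait1 ∨ wait2: {Wait, Idle, Crit}.
States satisfying AF (¬wait1 ∨ wait2): {Wait, Idle, Crit}.
States satisfying E[¬wait2 U wait2] ∧ AF (¬wait1 ∨ wait2): {Wait, Idle, Crit}.

{Wait, Idle, Crit}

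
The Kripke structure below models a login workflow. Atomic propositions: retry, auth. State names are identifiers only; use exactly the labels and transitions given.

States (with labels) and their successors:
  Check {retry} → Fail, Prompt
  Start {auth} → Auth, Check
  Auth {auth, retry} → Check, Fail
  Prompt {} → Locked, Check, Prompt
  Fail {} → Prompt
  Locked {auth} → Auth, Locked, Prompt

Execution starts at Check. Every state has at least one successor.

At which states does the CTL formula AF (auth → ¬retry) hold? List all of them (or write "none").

States satisfying auth → ¬retry: {Check, Start, Prompt, Fail, Locked}.
States satisfying AF (auth → ¬retry): {Check, Start, Auth, Prompt, Fail, Locked}.

{Check, Start, Auth, Prompt, Fail, Locked}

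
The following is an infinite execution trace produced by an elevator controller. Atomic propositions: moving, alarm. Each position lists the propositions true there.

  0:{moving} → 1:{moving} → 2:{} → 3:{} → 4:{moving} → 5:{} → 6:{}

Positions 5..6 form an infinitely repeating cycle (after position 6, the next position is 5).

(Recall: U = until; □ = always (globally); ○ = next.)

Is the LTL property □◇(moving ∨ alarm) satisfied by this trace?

◇(moving ∨ alarm) must hold at every position from 0 onward. It fails at position 5, so □◇(moving ∨ alarm) is false.

Violated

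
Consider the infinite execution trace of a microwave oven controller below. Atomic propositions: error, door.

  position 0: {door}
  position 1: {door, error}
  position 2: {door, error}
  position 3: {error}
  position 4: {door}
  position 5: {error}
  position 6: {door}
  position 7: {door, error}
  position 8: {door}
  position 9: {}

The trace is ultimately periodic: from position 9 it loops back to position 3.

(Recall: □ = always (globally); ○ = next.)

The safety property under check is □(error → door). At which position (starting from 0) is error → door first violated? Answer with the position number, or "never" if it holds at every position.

Check error → door at each position in order: 0 ✓, 1 ✓, 2 ✓.
At position 3 the labels are {error}, so error → door is false there. This is the first violation.

3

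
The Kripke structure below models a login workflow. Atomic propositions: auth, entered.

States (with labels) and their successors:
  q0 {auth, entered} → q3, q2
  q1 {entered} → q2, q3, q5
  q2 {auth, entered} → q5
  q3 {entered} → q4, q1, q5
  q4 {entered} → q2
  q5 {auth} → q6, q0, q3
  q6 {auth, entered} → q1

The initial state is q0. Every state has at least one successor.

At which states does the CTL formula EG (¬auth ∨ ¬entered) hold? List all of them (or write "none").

{q1, q3, q5}

States satisfying ¬auth ∨ ¬entered: {q1, q3, q4, q5}.
States satisfying EG (¬auth ∨ ¬entered): {q1, q3, q5}.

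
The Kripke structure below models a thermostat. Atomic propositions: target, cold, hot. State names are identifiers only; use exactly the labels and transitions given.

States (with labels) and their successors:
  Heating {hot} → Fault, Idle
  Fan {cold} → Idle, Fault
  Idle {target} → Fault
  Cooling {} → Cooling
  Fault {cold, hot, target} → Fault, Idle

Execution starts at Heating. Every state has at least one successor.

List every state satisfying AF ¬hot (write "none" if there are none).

States satisfying ¬hot: {Fan, Idle, Cooling}.
States satisfying AF ¬hot: {Fan, Idle, Cooling}.

{Fan, Idle, Cooling}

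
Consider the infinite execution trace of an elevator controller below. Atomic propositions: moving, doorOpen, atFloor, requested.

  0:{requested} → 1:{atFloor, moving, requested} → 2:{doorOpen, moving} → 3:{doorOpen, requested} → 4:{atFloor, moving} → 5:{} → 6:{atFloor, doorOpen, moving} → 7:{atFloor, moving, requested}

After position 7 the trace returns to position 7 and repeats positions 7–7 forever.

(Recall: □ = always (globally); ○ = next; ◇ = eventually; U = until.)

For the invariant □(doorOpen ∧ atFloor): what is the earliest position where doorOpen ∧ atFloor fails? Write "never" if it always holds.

At position 0 the labels are {requested}, so doorOpen ∧ atFloor is false there. This is the first violation.

0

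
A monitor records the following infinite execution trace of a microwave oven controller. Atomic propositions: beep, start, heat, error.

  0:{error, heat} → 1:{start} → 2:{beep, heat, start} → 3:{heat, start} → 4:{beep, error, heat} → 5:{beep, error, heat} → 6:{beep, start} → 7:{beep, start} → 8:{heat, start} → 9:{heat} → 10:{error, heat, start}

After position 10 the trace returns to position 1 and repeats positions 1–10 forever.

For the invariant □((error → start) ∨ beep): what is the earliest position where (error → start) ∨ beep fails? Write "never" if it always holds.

0

At position 0 the labels are {error, heat}, so (error → start) ∨ beep is false there. This is the first violation.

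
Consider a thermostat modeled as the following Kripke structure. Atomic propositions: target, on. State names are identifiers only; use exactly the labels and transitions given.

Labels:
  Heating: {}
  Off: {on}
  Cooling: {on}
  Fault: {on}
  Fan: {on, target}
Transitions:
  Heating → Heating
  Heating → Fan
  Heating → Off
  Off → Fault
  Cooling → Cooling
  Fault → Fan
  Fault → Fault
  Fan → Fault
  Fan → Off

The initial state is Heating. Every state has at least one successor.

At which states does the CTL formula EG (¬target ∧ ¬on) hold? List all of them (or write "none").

States satisfying ¬target ∧ ¬on: {Heating}.
States satisfying EG (¬target ∧ ¬on): {Heating}.

{Heating}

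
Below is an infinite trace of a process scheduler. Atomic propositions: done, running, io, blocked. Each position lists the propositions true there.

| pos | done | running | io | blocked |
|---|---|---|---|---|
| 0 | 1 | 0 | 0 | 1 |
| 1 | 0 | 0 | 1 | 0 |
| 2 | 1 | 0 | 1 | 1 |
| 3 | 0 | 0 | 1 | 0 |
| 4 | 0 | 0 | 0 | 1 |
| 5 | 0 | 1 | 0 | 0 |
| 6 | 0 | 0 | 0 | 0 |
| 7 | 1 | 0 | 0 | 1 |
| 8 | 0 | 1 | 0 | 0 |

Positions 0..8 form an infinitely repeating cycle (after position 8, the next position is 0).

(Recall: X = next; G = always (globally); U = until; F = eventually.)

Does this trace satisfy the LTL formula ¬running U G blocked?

No

Walking from position 0: at position 5, G blocked has not yet held and ¬running fails, so ¬running U G blocked is false.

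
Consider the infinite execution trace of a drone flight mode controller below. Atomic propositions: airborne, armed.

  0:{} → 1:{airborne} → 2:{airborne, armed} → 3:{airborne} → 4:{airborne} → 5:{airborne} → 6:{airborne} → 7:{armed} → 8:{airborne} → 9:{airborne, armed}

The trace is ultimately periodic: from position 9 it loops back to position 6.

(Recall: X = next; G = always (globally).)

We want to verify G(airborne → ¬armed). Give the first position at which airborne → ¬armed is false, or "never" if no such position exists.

2

Check airborne → ¬armed at each position in order: 0 ✓, 1 ✓.
At position 2 the labels are {airborne, armed}, so airborne → ¬armed is false there. This is the first violation.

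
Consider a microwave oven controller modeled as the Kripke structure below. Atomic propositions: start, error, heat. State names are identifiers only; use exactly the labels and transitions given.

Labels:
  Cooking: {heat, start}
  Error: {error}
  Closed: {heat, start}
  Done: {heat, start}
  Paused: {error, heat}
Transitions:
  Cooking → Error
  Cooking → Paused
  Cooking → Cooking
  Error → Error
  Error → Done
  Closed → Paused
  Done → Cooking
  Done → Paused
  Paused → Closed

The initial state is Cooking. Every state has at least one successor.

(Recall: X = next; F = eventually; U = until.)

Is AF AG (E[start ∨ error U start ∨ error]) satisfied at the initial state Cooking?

Satisfied

States satisfying AG (E[start ∨ error U start ∨ error]): {Cooking, Error, Closed, Done, Paused}.
States satisfying AF AG (E[start ∨ error U start ∨ error]): {Cooking, Error, Closed, Done, Paused}.
Cooking ∈ Sat(AF AG (E[start ∨ error U start ∨ error])).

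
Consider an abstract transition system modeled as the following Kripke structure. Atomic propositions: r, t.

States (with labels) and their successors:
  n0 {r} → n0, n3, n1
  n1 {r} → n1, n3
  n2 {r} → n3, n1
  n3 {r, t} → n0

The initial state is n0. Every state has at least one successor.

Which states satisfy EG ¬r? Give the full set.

States satisfying ¬r: ∅.
States satisfying EG ¬r: ∅.

none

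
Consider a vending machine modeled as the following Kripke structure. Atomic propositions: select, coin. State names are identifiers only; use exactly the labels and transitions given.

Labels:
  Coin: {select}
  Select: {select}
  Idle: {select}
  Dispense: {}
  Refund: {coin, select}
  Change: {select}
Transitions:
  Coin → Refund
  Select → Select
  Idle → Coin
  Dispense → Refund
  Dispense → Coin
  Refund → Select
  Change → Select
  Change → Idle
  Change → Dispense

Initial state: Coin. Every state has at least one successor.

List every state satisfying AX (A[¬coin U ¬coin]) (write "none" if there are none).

{Select, Idle, Refund, Change}

States satisfying A[¬coin U ¬coin]: {Coin, Select, Idle, Dispense, Change}.
States satisfying AX (A[¬coin U ¬coin]): {Select, Idle, Refund, Change}.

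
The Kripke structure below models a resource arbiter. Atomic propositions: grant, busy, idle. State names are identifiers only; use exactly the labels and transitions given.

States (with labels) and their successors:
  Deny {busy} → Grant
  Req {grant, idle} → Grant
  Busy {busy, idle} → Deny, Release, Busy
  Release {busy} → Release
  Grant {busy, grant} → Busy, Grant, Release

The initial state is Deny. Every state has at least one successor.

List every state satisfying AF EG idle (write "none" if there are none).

{Busy}

States satisfying EG idle: {Busy}.
States satisfying AF EG idle: {Busy}.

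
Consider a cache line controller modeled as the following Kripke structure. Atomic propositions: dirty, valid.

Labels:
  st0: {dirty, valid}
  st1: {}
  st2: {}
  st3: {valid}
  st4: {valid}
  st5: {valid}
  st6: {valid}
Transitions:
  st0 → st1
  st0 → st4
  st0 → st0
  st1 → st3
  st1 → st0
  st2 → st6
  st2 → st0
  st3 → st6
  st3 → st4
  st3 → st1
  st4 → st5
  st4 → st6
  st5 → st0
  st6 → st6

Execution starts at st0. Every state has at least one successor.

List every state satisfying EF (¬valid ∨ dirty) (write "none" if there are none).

States satisfying ¬valid ∨ dirty: {st0, st1, st2}.
States satisfying EF (¬valid ∨ dirty): {st0, st1, st2, st3, st4, st5}.

{st0, st1, st2, st3, st4, st5}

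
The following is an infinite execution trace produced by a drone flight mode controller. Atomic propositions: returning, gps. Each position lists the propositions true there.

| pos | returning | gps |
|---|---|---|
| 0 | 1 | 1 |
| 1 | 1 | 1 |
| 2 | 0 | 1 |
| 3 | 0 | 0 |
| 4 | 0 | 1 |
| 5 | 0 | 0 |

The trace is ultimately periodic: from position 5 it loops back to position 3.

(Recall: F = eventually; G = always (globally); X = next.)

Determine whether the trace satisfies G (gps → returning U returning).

gps → returning U returning must hold at every position from 0 onward. It fails at position 2, so G (gps → returning U returning) is false.
Positions where gps holds: 0, 1, 2, 4.
Check returning U returning at each: 0→ok, 1→ok, 2→fails, 4→fails.

Violated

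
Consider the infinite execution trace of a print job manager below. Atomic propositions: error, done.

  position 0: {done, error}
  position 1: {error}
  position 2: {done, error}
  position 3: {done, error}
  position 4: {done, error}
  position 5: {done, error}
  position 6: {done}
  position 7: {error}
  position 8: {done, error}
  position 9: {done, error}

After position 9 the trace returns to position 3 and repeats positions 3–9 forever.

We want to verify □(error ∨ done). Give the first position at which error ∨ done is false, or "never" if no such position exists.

error ∨ done holds at every position 0..9, and those are all the positions the trace ever visits, so the invariant □(error ∨ done) is never violated.

never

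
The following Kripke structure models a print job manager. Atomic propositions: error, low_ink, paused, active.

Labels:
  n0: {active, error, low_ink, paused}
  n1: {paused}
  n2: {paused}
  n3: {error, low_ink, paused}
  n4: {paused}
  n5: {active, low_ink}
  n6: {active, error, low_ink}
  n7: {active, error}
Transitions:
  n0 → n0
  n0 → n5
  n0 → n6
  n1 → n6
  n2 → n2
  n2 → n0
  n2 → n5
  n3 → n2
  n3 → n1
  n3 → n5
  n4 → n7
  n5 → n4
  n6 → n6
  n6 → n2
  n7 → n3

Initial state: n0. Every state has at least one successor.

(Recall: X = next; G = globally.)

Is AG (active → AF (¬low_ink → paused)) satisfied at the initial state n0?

States satisfying active → AF (¬low_ink → paused): {n0, n1, n2, n3, n4, n5, n6, n7}.
States satisfying AG (active → AF (¬low_ink → paused)): {n0, n1, n2, n3, n4, n5, n6, n7}.
Every state reachable from n0 satisfies active → AF (¬low_ink → paused).
n0 ∈ Sat(AG (active → AF (¬low_ink → paused))).

Holds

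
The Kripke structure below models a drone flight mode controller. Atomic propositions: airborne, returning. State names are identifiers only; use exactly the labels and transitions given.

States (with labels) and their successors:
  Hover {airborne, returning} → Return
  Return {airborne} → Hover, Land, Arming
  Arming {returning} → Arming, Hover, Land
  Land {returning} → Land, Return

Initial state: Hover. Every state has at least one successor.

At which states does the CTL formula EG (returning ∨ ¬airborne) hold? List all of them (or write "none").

States satisfying returning ∨ ¬airborne: {Hover, Arming, Land}.
States satisfying EG (returning ∨ ¬airborne): {Arming, Land}.

{Arming, Land}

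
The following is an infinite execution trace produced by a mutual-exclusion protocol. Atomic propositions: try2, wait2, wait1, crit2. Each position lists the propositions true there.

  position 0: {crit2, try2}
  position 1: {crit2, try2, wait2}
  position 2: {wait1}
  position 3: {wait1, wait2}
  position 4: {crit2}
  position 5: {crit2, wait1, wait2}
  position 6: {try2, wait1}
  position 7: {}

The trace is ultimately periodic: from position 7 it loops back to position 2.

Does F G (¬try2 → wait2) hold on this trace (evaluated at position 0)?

Does not hold

G (¬try2 → wait2) is false at every position 0..7, so it never becomes true and F G (¬try2 → wait2) fails.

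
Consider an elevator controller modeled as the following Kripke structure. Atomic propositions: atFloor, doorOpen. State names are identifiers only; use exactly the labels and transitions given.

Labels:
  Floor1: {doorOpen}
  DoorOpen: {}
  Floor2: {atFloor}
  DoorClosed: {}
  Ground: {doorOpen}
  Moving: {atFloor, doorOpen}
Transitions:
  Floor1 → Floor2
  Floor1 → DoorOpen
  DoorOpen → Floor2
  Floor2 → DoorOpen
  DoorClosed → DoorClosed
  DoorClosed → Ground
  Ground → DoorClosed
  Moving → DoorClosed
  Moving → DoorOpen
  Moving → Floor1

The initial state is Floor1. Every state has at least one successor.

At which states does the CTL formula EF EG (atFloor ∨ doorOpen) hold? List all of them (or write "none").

none

States satisfying EG (atFloor ∨ doorOpen): ∅.
States satisfying EF EG (atFloor ∨ doorOpen): ∅.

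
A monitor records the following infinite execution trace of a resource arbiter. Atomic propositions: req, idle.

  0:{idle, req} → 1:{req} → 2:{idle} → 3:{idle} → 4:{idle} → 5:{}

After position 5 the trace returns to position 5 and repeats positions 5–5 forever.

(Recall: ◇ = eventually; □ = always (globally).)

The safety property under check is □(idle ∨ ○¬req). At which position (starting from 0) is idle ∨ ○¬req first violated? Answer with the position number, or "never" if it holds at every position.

idle ∨ ○¬req holds at every position 0..5, and those are all the positions the trace ever visits, so the invariant □(idle ∨ ○¬req) is never violated.

never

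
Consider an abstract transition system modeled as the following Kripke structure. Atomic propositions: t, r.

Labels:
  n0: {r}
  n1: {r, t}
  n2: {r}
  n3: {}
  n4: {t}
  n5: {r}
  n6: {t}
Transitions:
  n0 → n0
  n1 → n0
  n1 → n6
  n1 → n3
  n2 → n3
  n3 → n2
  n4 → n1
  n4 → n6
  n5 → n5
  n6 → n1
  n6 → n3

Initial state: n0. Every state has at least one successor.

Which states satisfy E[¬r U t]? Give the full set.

{n1, n4, n6}

States satisfying ¬r: {n3, n4, n6}.
States satisfying t: {n1, n4, n6}.
States satisfying E[¬r U t]: {n1, n4, n6}.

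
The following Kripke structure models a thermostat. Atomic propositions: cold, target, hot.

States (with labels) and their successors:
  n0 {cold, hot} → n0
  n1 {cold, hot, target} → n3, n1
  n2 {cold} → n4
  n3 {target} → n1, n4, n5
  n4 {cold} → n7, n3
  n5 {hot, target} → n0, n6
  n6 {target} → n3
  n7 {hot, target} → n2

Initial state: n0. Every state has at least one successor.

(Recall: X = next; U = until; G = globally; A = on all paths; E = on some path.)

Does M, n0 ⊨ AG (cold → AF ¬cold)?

States satisfying cold → AF ¬cold: {n2, n3, n4, n5, n6, n7}.
States satisfying AG (cold → AF ¬cold): ∅.
n0 is reachable from n0 and violates cold → AF ¬cold, so AG fails at n0.
n0 ∉ Sat(AG (cold → AF ¬cold)).

Violated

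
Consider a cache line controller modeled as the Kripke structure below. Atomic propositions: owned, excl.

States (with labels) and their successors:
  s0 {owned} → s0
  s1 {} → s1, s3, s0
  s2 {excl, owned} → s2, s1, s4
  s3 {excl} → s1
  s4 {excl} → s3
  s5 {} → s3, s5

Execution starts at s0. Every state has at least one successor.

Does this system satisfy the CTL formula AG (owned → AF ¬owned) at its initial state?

Does not hold

States satisfying owned → AF ¬owned: {s1, s3, s4, s5}.
States satisfying AG (owned → AF ¬owned): ∅.
s0 is reachable from s0 and violates owned → AF ¬owned, so AG fails at s0.
s0 ∉ Sat(AG (owned → AF ¬owned)).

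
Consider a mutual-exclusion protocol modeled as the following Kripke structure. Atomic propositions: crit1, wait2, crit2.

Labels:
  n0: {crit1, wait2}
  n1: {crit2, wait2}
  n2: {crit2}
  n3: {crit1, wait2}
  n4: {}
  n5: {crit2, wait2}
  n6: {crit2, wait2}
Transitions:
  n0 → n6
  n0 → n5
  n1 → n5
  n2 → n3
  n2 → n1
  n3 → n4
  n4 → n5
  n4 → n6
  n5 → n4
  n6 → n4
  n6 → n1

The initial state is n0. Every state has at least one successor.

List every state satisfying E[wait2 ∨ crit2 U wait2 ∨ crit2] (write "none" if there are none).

States satisfying wait2 ∨ crit2: {n0, n1, n2, n3, n5, n6}.
States satisfying E[wait2 ∨ crit2 U wait2 ∨ crit2]: {n0, n1, n2, n3, n5, n6}.

{n0, n1, n2, n3, n5, n6}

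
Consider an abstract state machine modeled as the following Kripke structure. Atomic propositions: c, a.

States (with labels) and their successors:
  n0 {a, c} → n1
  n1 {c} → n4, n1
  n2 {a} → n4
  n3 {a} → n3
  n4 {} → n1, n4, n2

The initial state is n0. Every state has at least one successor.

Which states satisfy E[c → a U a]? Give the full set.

{n0, n2, n3, n4}

States satisfying c → a: {n0, n2, n3, n4}.
States satisfying a: {n0, n2, n3}.
States satisfying E[c → a U a]: {n0, n2, n3, n4}.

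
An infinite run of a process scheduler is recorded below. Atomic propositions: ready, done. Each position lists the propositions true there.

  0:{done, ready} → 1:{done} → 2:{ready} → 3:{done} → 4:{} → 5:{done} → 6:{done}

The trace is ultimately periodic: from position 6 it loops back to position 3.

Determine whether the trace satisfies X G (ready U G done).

Does not hold

The position after 0 is 1; G (ready U G done) is false there.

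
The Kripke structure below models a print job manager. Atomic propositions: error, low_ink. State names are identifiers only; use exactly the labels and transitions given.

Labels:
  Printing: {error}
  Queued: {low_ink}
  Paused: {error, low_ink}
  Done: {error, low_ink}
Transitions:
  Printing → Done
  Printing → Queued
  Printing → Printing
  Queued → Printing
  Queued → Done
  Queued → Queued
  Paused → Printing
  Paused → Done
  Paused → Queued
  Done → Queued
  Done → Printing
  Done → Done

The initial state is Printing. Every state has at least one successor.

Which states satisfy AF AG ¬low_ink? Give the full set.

States satisfying AG ¬low_ink: ∅.
States satisfying AF AG ¬low_ink: ∅.

none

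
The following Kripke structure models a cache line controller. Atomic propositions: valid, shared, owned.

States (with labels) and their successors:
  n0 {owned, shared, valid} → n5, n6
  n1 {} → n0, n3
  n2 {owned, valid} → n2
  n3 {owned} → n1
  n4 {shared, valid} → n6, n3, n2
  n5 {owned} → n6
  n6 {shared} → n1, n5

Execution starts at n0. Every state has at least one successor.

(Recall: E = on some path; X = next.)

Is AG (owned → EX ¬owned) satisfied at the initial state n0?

States satisfying owned → EX ¬owned: {n0, n1, n3, n4, n5, n6}.
States satisfying AG (owned → EX ¬owned): {n0, n1, n3, n5, n6}.
Every state reachable from n0 satisfies owned → EX ¬owned.
n0 ∈ Sat(AG (owned → EX ¬owned)).

Yes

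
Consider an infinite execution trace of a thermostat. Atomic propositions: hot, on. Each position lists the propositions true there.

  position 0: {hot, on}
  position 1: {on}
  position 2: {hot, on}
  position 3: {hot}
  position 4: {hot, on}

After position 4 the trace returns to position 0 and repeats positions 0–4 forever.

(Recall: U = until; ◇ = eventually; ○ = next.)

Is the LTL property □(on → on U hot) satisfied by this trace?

on → on U hot holds at every position 0..4, and those are all positions ever visited, so □(on → on U hot) holds.
Positions where on holds: 0, 1, 2, 4.
Check on U hot at each: 0→ok, 1→ok, 2→ok, 4→ok.

Yes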